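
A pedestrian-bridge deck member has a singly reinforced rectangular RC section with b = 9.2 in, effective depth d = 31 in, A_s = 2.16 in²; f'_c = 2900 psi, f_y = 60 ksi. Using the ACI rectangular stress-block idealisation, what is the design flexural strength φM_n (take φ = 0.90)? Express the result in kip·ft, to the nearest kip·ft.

T = A_s f_y = 2.16 × 60 = 129.6 kips.
a = T/(0.85 f'_c b) = 129.6/(0.85 × 2.9 × 9.2) = 5.715 in.
M_n = T(d − a/2) = 129.6 × (31 − 2.8575) = 3647.3 kip·in = 3647.3/12 = 303.94 kip·ft.
φM_n = 0.90 × 303.94 = 273.55 kip·ft.

φM_n ≈ 274 kip·ft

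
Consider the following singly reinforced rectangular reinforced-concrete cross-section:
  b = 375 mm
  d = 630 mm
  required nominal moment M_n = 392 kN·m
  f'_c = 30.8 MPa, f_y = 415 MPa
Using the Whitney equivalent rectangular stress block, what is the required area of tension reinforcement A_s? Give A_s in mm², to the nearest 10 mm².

A_s ≈ 1580 mm²

With M_n = 0.85 f'_c a b (d − a/2), solve the quadratic for a:
a = d − √(d² − 2M_n/(0.85 f'_c b)) = 630 − √(630² − 2 × 392×10⁶/(0.85 × 30.8 × 375)) = 66.93 mm.
A_s = 0.85 f'_c a b / f_y = 0.85 × 30.8 × 66.93 × 375 / 415 = 1583.3 mm².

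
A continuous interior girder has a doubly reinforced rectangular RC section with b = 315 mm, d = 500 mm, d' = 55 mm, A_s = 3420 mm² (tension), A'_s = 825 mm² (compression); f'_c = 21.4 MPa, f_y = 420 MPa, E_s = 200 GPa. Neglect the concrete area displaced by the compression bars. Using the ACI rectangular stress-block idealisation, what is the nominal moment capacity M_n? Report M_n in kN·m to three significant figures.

M_n ≈ 595 kN·m

Assume both tension and compression steel yield.
Net tension couple steel: A_s − A'_s = 2595 mm².
a = (A_s − A'_s) f_y / (0.85 f'_c b) = 1089900/(0.85 × 21.4 × 315) = 190.21 mm.
c = a/β₁ = 190.21/0.85 = 223.78 mm; ε'_s = 0.003(c − d')/c = 0.0023 ≥ f_y/E_s = 0.0021, so compression steel does yield.
M_n = (A_s − A'_s) f_y (d − a/2) + A'_s f_y (d − d') = [1089900 × (500 − 95.105) + 346500 × (500 − 55)] × 10⁻⁶ = 441.30 + 154.19 = 595.49 kN·m.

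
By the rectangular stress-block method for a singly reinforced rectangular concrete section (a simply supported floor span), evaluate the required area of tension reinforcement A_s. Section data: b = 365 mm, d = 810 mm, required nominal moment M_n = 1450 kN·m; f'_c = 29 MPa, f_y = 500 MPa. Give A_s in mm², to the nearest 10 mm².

A_s ≈ 4180 mm²

With M_n = 0.85 f'_c a b (d − a/2), solve the quadratic for a:
a = d − √(d² − 2M_n/(0.85 f'_c b)) = 810 − √(810² − 2 × 1450×10⁶/(0.85 × 29 × 365)) = 232.26 mm.
A_s = 0.85 f'_c a b / f_y = 0.85 × 29 × 232.26 × 365 / 500 = 4179.4 mm².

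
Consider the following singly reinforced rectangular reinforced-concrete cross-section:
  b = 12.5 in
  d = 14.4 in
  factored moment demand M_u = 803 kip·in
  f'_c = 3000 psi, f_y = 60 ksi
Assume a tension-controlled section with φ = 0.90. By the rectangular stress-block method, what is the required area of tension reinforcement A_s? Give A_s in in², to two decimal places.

A_s ≈ 1.11 in²

M_n = M_u/φ = 803/0.90 = 892.222 kip·in.
From M_n = 0.85 f'_c a b (d − a/2):
a = d − √(d² − 2M_n/(0.85 f'_c b)) = 14.4 − √(14.4² − 2 × 892.222/(0.85 × 3 × 12.5)) = 2.096 in.
A_s = 0.85 f'_c a b / f_y = 0.85 × 3 × 2.096 × 12.5 / 60 = 1.114 in².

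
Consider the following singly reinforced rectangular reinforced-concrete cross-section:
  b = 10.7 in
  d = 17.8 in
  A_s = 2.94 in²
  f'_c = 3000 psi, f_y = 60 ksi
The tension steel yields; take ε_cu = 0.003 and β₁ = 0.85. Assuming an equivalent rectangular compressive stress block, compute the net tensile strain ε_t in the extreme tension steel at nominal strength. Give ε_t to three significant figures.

ε_t ≈ 0.00402

a = A_s f_y/(0.85 f'_c b) = 6.465 in.
β₁ = 0.85, so c = a/β₁ = 6.465/0.85 = 7.606 in.
From the linear strain diagram with ε_cu = 0.003: ε_t = 0.003 (d − c)/c = 0.003 × (17.8 − 7.606)/7.606 = 0.00402.
ε_t is between 0.004 and 0.005 — transition zone.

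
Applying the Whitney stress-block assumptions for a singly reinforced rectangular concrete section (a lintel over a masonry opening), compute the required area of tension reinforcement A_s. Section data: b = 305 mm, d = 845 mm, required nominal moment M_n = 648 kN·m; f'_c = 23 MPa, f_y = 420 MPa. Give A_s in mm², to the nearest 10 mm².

With M_n = 0.85 f'_c a b (d − a/2), solve the quadratic for a:
a = d − √(d² − 2M_n/(0.85 f'_c b)) = 845 − √(845² − 2 × 648×10⁶/(0.85 × 23 × 305)) = 140.25 mm.
A_s = 0.85 f'_c a b / f_y = 0.85 × 23 × 140.25 × 305 / 420 = 1991.1 mm².

A_s ≈ 1990 mm²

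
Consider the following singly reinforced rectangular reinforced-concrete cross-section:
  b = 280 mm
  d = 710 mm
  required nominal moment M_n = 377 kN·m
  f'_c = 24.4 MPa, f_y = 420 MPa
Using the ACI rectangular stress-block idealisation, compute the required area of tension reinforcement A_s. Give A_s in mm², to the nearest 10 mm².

A_s ≈ 1360 mm²

With M_n = 0.85 f'_c a b (d − a/2), solve the quadratic for a:
a = d − √(d² − 2M_n/(0.85 f'_c b)) = 710 − √(710² − 2 × 377×10⁶/(0.85 × 24.4 × 280)) = 98.23 mm.
A_s = 0.85 f'_c a b / f_y = 0.85 × 24.4 × 98.23 × 280 / 420 = 1358.2 mm².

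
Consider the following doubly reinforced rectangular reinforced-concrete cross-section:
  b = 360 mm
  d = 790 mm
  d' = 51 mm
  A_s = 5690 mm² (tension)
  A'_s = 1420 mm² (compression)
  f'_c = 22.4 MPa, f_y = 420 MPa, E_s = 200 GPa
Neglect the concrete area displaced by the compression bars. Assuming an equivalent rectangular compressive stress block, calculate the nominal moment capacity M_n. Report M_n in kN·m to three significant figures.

Assume both tension and compression steel yield.
Net tension couple steel: A_s − A'_s = 4270 mm².
a = (A_s − A'_s) f_y / (0.85 f'_c b) = 1793400/(0.85 × 22.4 × 360) = 261.64 mm.
c = a/β₁ = 261.64/0.85 = 307.81 mm; ε'_s = 0.003(c − d')/c = 0.0025 ≥ f_y/E_s = 0.0021, so compression steel does yield.
M_n = (A_s − A'_s) f_y (d − a/2) + A'_s f_y (d − d') = [1793400 × (790 − 130.82) + 596400 × (790 − 51)] × 10⁻⁶ = 1182.17 + 440.74 = 1622.91 kN·m.

M_n ≈ 1620 kN·m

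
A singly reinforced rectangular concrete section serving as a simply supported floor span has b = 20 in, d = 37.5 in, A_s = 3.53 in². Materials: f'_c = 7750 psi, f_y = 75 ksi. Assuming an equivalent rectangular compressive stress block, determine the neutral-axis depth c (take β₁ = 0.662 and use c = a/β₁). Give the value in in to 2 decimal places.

T = A_s f_y = 3.53 × 75 = 264.75 kips.
a = T/(0.85 f'_c b) = 264.75/(0.85 × 7.75 × 20) = 2.0095 in.
With β₁ = 0.662, c = a/β₁ = 2.0095/0.662 = 3.04 in.

c ≈ 3.04 in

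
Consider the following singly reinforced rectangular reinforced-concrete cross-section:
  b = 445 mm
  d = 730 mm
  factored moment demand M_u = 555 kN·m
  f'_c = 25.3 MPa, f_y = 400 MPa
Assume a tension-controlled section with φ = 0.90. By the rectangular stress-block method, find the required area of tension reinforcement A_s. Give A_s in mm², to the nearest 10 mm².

M_n = M_u/φ = 555/0.90 = 616.667 kN·m.
With M_n = 0.85 f'_c a b (d − a/2), solve the quadratic for a:
a = d − √(d² − 2M_n/(0.85 f'_c b)) = 730 − √(730² − 2 × 616.667×10⁶/(0.85 × 25.3 × 445)) = 94.37 mm.
A_s = 0.85 f'_c a b / f_y = 0.85 × 25.3 × 94.37 × 445 / 400 = 2257.7 mm².

A_s ≈ 2260 mm²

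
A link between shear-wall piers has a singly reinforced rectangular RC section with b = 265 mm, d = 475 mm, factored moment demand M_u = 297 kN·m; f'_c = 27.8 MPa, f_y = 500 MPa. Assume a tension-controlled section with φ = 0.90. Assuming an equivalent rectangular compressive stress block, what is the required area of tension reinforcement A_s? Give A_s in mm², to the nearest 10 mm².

A_s ≈ 1610 mm²

M_n = M_u/φ = 297/0.90 = 330 kN·m.
With M_n = 0.85 f'_c a b (d − a/2), solve the quadratic for a:
a = d − √(d² − 2M_n/(0.85 f'_c b)) = 475 − √(475² − 2 × 330×10⁶/(0.85 × 27.8 × 265)) = 128.26 mm.
A_s = 0.85 f'_c a b / f_y = 0.85 × 27.8 × 128.26 × 265 / 500 = 1606.3 mm².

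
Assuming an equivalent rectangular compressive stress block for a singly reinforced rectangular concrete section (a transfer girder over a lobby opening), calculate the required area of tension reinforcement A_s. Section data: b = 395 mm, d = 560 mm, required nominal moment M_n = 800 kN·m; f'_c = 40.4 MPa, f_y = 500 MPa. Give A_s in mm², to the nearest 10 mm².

With M_n = 0.85 f'_c a b (d − a/2), solve the quadratic for a:
a = d − √(d² − 2M_n/(0.85 f'_c b)) = 560 − √(560² − 2 × 800×10⁶/(0.85 × 40.4 × 395)) = 117.68 mm.
A_s = 0.85 f'_c a b / f_y = 0.85 × 40.4 × 117.68 × 395 / 500 = 3192.5 mm².

A_s ≈ 3190 mm²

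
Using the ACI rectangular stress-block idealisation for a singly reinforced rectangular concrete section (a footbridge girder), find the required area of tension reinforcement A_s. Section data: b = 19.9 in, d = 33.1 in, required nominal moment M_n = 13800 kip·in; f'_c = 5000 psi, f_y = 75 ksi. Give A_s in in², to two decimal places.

From M_n = 0.85 f'_c a b (d − a/2):
a = d − √(d² − 2M_n/(0.85 f'_c b)) = 33.1 − √(33.1² − 2 × 13800/(0.85 × 5 × 19.9)) = 5.364 in.
A_s = 0.85 f'_c a b / f_y = 0.85 × 5 × 5.364 × 19.9 / 75 = 6.049 in².

A_s ≈ 6.05 in²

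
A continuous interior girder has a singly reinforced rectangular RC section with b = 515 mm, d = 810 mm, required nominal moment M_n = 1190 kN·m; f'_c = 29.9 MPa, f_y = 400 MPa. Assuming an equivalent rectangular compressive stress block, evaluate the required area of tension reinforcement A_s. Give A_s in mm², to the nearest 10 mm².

A_s ≈ 3970 mm²

With M_n = 0.85 f'_c a b (d − a/2), solve the quadratic for a:
a = d − √(d² − 2M_n/(0.85 f'_c b)) = 810 − √(810² − 2 × 1190×10⁶/(0.85 × 29.9 × 515)) = 121.33 mm.
A_s = 0.85 f'_c a b / f_y = 0.85 × 29.9 × 121.33 × 515 / 400 = 3970.1 mm².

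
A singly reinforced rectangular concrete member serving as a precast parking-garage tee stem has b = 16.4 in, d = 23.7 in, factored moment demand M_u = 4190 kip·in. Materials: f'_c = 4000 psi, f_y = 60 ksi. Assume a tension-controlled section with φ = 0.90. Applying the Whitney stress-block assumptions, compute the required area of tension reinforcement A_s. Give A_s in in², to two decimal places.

M_n = M_u/φ = 4190/0.90 = 4655.56 kip·in.
From M_n = 0.85 f'_c a b (d − a/2):
a = d − √(d² − 2M_n/(0.85 f'_c b)) = 23.7 − √(23.7² − 2 × 4655.56/(0.85 × 4 × 16.4)) = 3.833 in.
A_s = 0.85 f'_c a b / f_y = 0.85 × 4 × 3.833 × 16.4 / 60 = 3.562 in².

A_s ≈ 3.56 in²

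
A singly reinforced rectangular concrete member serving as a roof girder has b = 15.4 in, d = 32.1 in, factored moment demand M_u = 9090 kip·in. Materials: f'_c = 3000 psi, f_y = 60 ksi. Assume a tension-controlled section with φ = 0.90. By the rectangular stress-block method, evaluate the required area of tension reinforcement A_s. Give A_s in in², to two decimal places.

A_s ≈ 6.14 in²

M_n = M_u/φ = 9090/0.90 = 10100 kip·in.
From M_n = 0.85 f'_c a b (d − a/2):
a = d − √(d² − 2M_n/(0.85 f'_c b)) = 32.1 − √(32.1² − 2 × 10100/(0.85 × 3 × 15.4)) = 9.384 in.
A_s = 0.85 f'_c a b / f_y = 0.85 × 3 × 9.384 × 15.4 / 60 = 6.142 in².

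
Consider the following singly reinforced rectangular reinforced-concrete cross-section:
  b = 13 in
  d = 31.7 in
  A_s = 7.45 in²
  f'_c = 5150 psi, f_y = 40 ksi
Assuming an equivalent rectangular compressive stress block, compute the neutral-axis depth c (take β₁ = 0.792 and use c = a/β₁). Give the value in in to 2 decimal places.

T = A_s f_y = 7.45 × 40 = 298 kips.
a = T/(0.85 f'_c b) = 298/(0.85 × 5.15 × 13) = 5.2366 in.
With β₁ = 0.792, c = a/β₁ = 5.2366/0.792 = 6.61 in.

c ≈ 6.61 in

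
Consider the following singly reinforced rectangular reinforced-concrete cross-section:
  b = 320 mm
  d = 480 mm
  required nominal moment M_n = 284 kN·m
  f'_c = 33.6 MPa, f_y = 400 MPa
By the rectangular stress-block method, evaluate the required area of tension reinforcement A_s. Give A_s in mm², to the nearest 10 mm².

A_s ≈ 1600 mm²

With M_n = 0.85 f'_c a b (d − a/2), solve the quadratic for a:
a = d − √(d² − 2M_n/(0.85 f'_c b)) = 480 − √(480² − 2 × 284×10⁶/(0.85 × 33.6 × 320)) = 69.82 mm.
A_s = 0.85 f'_c a b / f_y = 0.85 × 33.6 × 69.82 × 320 / 400 = 1595.2 mm².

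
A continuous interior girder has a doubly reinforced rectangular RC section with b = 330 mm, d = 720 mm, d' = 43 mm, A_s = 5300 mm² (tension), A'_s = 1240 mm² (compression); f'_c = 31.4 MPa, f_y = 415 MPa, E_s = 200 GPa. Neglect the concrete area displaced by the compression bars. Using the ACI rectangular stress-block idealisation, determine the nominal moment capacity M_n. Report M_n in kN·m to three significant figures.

Assume both tension and compression steel yield.
Net tension couple steel: A_s − A'_s = 4060 mm².
a = (A_s − A'_s) f_y / (0.85 f'_c b) = 1684900/(0.85 × 31.4 × 330) = 191.30 mm.
c = a/β₁ = 191.30/0.826 = 231.60 mm; ε'_s = 0.003(c − d')/c = 0.0024 ≥ f_y/E_s = 0.0021, so compression steel does yield.
M_n = (A_s − A'_s) f_y (d − a/2) + A'_s f_y (d − d') = [1684900 × (720 − 95.65) + 514600 × (720 − 43)] × 10⁻⁶ = 1051.97 + 348.38 = 1400.35 kN·m.

M_n ≈ 1400 kN·m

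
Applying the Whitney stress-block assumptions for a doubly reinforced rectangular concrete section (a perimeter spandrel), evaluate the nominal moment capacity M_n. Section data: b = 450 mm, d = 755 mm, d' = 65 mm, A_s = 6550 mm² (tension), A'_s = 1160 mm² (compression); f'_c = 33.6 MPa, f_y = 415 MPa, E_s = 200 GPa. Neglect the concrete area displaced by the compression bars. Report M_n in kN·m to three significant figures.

M_n ≈ 1830 kN·m

Assume both tension and compression steel yield.
Net tension couple steel: A_s − A'_s = 5390 mm².
a = (A_s − A'_s) f_y / (0.85 f'_c b) = 2236850/(0.85 × 33.6 × 450) = 174.05 mm.
c = a/β₁ = 174.05/0.81 = 214.88 mm; ε'_s = 0.003(c − d')/c = 0.0021 ≥ f_y/E_s = 0.0021, so compression steel does yield.
M_n = (A_s − A'_s) f_y (d − a/2) + A'_s f_y (d − d') = [2236850 × (755 − 87.025) + 481400 × (755 − 65)] × 10⁻⁶ = 1494.16 + 332.17 = 1826.33 kN·m.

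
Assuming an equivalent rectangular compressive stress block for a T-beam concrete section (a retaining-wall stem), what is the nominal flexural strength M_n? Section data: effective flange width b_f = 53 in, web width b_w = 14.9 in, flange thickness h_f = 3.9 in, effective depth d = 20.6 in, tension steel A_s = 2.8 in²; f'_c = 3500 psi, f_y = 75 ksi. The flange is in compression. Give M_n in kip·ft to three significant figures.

M_n ≈ 349 kip·ft

Tension: T = A_s f_y = 2.8 × 75 = 210 kips.
Try a within the flange: a = T/(0.85 f'_c b_f) = 210/(0.85 × 3.5 × 53) = 1.332 in.
Since a = 1.332 ≤ h_f = 3.9 in, the stress block lies entirely in the flange; analyse as a rectangular beam of width b_f.
M_n = T(d − a/2) = 210 × (20.6 − 0.666) = 4186.1 kip·in.
M_n = 4186.1/12 = 348.84 kip·ft.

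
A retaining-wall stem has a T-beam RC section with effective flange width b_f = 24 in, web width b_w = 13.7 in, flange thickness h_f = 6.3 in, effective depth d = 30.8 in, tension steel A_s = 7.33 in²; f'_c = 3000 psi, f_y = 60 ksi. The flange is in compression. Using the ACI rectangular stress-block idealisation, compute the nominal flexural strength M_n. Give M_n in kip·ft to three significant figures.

Tension: T = A_s f_y = 7.33 × 60 = 439.8 kips.
Try a within the flange: a = T/(0.85 f'_c b_f) = 439.8/(0.85 × 3 × 24) = 7.186 in.
a = 7.186 > h_f = 6.3 in: the block extends into the web. Split into flange-overhang and web parts.
C_f = 0.85 f'_c (b_f − b_w) h_f = 0.85 × 3 × (24 − 13.7) × 6.3 = 165.5 kips.
Remaining web compression depth: a_w = (T − C_f)/(0.85 f'_c b_w) = (439.8 − 165.5)/(0.85 × 3 × 13.7) = 7.852 in.
M_n = C_f(d − h_f/2) + (T − C_f)(d − a_w/2) = 165.5 × (30.8 − 3.15) + 274.3 × (30.8 − 3.926) = 4576.1 + 7371.5 = 11947.6 kip·in.
M_n = 11947.6/12 = 995.63 kip·ft.

M_n ≈ 996 kip·ft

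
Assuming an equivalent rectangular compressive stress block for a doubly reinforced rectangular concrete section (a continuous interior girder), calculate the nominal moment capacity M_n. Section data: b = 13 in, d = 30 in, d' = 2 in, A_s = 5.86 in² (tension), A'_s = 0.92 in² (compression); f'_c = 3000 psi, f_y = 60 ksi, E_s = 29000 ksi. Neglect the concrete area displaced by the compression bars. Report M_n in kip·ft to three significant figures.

Assume both steels yield.
a = (A_s − A'_s) f_y/(0.85 f'_c b) = (5.86 − 0.92) × 60/(0.85 × 3 × 13) = 8.941 in.
c = a/β₁ = 8.941/0.85 = 10.519 in; ε'_s = 0.003(c − d')/c = 0.0024 ≥ ε_y = 0.0021, so the compression steel yields.
M_n = (A_s − A'_s) f_y (d − a/2) + A'_s f_y (d − d') = 296.4 × (30 − 4.4705) + 55.2 × (30 − 2) = 7566.9 + 1545.6 = 9112.5 kip·in = 9112.5/12 = 759.38 kip·ft.

M_n ≈ 759 kip·ft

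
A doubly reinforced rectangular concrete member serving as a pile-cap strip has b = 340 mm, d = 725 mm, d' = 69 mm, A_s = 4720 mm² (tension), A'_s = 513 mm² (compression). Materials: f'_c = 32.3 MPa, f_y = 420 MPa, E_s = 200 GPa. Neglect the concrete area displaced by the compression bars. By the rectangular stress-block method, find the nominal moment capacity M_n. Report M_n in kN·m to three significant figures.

M_n ≈ 1260 kN·m

Assume both tension and compression steel yield.
Net tension couple steel: A_s − A'_s = 4207 mm².
a = (A_s − A'_s) f_y / (0.85 f'_c b) = 1766940/(0.85 × 32.3 × 340) = 189.29 mm.
c = a/β₁ = 189.29/0.819 = 231.12 mm; ε'_s = 0.003(c − d')/c = 0.0021 ≥ f_y/E_s = 0.0021, so compression steel does yield.
M_n = (A_s − A'_s) f_y (d − a/2) + A'_s f_y (d − d') = [1766940 × (725 − 94.645) + 215460 × (725 − 69)] × 10⁻⁶ = 1113.80 + 141.34 = 1255.14 kN·m.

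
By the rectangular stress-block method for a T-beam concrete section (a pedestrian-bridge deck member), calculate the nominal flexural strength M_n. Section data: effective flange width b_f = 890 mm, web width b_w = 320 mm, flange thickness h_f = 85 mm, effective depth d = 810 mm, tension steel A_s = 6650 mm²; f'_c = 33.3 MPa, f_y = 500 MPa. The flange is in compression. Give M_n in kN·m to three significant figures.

M_n ≈ 2420 kN·m

Tension: T = A_s f_y = 6650 × 500 = 3325000 N.
Try a within the flange: a = T/(0.85 f'_c b_f) = 3325000/(0.85 × 33.3 × 890) = 131.99 mm.
a = 131.99 > h_f = 85 mm: the block extends into the web. Split into flange-overhang and web parts.
C_f = 0.85 f'_c (b_f − b_w) h_f = 0.85 × 33.3 × (890 − 320) × 85 = 1371377 N.
Remaining web compression depth: a_w = (T − C_f)/(0.85 f'_c b_w) = (3325000 − 1371377)/(0.85 × 33.3 × 320) = 215.69 mm.
M_n = C_f(d − h_f/2) + (T − C_f)(d − a_w/2) = 1371377 × (810 − 42.5) + 1953623 × (810 − 107.845) = 1052.53 + 1371.75 = 2424.28 × 10⁶ N·mm.
M_n = 2424.28 kN·m.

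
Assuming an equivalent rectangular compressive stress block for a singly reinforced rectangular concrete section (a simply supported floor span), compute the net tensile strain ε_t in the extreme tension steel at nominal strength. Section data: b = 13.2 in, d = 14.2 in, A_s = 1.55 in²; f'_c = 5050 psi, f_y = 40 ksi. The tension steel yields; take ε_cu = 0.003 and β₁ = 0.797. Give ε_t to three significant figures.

ε_t ≈ 0.0280

a = A_s f_y/(0.85 f'_c b) = 1.094 in.
β₁ = 0.797, so c = a/β₁ = 1.094/0.797 = 1.373 in.
From the linear strain diagram with ε_cu = 0.003: ε_t = 0.003 (d − c)/c = 0.003 × (14.2 − 1.373)/1.373 = 0.0280.
Since ε_t ≥ 0.005, the section is tension-controlled.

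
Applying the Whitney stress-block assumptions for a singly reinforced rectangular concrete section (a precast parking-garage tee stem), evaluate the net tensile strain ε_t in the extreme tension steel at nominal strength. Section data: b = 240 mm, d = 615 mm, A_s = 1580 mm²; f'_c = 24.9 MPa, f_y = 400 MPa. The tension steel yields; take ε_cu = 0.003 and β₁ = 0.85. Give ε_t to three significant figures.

ε_t ≈ 0.00960

a = A_s f_y/(0.85 f'_c b) = 124.42 mm.
β₁ = 0.85, so c = a/β₁ = 124.42/0.85 = 146.38 mm.
From the linear strain diagram with ε_cu = 0.003: ε_t = 0.003 (d − c)/c = 0.003 × (615 − 146.38)/146.38 = 0.00960.
Since ε_t ≥ 0.005, the section is tension-controlled.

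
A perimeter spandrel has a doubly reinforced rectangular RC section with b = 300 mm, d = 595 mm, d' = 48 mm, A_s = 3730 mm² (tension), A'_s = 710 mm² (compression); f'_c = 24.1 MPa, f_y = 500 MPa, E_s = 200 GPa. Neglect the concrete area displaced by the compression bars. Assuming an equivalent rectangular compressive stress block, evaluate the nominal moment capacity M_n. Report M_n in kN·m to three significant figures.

Assume both tension and compression steel yield.
Net tension couple steel: A_s − A'_s = 3020 mm².
a = (A_s − A'_s) f_y / (0.85 f'_c b) = 1510000/(0.85 × 24.1 × 300) = 245.71 mm.
c = a/β₁ = 245.71/0.85 = 289.07 mm; ε'_s = 0.003(c − d')/c = 0.0025 ≥ f_y/E_s = 0.0025, so compression steel does yield.
M_n = (A_s − A'_s) f_y (d − a/2) + A'_s f_y (d − d') = [1510000 × (595 − 122.855) + 355000 × (595 − 48)] × 10⁻⁶ = 712.94 + 194.19 = 907.13 kN·m.

M_n ≈ 907 kN·m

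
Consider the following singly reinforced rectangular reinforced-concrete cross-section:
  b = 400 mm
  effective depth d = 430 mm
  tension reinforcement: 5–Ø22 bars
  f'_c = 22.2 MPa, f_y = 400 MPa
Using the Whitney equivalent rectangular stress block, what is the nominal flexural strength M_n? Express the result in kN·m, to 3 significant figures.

M_n ≈ 289 kN·m

A_s = 5 × 380 = 1900 mm².
T = A_s f_y = 1900 × 400 = 760000 N = 760 kN.
From C = T: a = T/(0.85 f'_c b) = 760000/(0.85 × 22.2 × 400) = 100.69 mm.
M_n = T(d − a/2) = 760 kN × (430 − 50.345) mm = 288.54 kN·m.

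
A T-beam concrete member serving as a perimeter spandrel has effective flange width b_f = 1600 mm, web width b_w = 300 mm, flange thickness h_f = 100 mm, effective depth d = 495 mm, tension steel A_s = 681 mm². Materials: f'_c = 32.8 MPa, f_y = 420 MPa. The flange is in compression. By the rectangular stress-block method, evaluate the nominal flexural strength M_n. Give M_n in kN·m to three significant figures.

M_n ≈ 141 kN·m

Tension: T = A_s f_y = 681 × 420 = 286020 N.
Try a within the flange: a = T/(0.85 f'_c b_f) = 286020/(0.85 × 32.8 × 1600) = 6.41 mm.
Since a = 6.41 ≤ h_f = 100 mm, the stress block lies entirely in the flange; analyse as a rectangular beam of width b_f.
M_n = T(d − a/2) = 286020 × (495 − 3.205) = 140.66 × 10⁶ N·mm.
M_n = 140.66 kN·m.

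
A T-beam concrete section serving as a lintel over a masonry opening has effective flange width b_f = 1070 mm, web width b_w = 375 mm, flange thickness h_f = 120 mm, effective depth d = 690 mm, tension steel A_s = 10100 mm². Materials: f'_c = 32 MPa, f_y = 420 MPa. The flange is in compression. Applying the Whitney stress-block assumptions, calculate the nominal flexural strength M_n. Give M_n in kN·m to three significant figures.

Tension: T = A_s f_y = 10100 × 420 = 4242000 N.
Try a within the flange: a = T/(0.85 f'_c b_f) = 4242000/(0.85 × 32 × 1070) = 145.75 mm.
a = 145.75 > h_f = 120 mm: the block extends into the web. Split into flange-overhang and web parts.
C_f = 0.85 f'_c (b_f − b_w) h_f = 0.85 × 32 × (1070 − 375) × 120 = 2268480 N.
Remaining web compression depth: a_w = (T − C_f)/(0.85 f'_c b_w) = (4242000 − 2268480)/(0.85 × 32 × 375) = 193.48 mm.
M_n = C_f(d − h_f/2) + (T − C_f)(d − a_w/2) = 2268480 × (690 − 60) + 1973520 × (690 − 96.74) = 1429.14 + 1170.81 = 2599.95 × 10⁶ N·mm.
M_n = 2599.95 kN·m.

M_n ≈ 2600 kN·m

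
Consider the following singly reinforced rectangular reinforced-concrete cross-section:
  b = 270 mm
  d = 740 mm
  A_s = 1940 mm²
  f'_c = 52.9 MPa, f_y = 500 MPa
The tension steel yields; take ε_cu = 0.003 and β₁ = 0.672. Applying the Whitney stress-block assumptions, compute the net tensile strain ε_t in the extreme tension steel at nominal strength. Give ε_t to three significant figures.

ε_t ≈ 0.0157

a = A_s f_y/(0.85 f'_c b) = 79.90 mm.
β₁ = 0.672, so c = a/β₁ = 79.90/0.672 = 118.90 mm.
From the linear strain diagram with ε_cu = 0.003: ε_t = 0.003 (d − c)/c = 0.003 × (740 − 118.90)/118.90 = 0.0157.
Since ε_t ≥ 0.005, the section is tension-controlled.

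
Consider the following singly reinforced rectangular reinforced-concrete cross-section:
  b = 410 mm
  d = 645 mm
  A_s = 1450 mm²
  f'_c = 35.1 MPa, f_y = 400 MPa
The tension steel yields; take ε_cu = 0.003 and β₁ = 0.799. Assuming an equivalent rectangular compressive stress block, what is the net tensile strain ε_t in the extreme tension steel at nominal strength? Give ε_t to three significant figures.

ε_t ≈ 0.0296

a = A_s f_y/(0.85 f'_c b) = 47.42 mm.
β₁ = 0.799, so c = a/β₁ = 47.42/0.799 = 59.35 mm.
From the linear strain diagram with ε_cu = 0.003: ε_t = 0.003 (d − c)/c = 0.003 × (645 − 59.35)/59.35 = 0.0296.
Since ε_t ≥ 0.005, the section is tension-controlled.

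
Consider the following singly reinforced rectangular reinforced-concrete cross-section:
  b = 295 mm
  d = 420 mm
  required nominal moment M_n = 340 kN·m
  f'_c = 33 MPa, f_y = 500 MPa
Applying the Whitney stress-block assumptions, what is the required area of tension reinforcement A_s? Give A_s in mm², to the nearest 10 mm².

With M_n = 0.85 f'_c a b (d − a/2), solve the quadratic for a:
a = d − √(d² − 2M_n/(0.85 f'_c b)) = 420 − √(420² − 2 × 340×10⁶/(0.85 × 33 × 295)) = 113.04 mm.
A_s = 0.85 f'_c a b / f_y = 0.85 × 33 × 113.04 × 295 / 500 = 1870.8 mm².

A_s ≈ 1870 mm²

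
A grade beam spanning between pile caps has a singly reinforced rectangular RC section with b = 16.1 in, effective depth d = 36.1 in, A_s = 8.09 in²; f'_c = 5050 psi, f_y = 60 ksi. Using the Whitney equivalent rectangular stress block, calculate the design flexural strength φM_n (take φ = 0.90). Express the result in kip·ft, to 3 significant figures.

T = A_s f_y = 8.09 × 60 = 485.4 kips.
a = T/(0.85 f'_c b) = 485.4/(0.85 × 5.05 × 16.1) = 7.024 in.
M_n = T(d − a/2) = 485.4 × (36.1 − 3.512) = 15818.2 kip·in = 15818.2/12 = 1318.18 kip·ft.
φM_n = 0.90 × 1318.18 = 1186.36 kip·ft.

φM_n ≈ 1190 kip·ft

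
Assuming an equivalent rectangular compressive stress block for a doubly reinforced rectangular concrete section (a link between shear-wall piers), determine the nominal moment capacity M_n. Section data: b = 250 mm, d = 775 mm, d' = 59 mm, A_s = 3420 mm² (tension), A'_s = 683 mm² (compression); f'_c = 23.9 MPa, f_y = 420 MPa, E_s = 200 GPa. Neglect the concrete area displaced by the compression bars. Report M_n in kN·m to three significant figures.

M_n ≈ 966 kN·m

Assume both tension and compression steel yield.
Net tension couple steel: A_s − A'_s = 2737 mm².
a = (A_s − A'_s) f_y / (0.85 f'_c b) = 1149540/(0.85 × 23.9 × 250) = 226.34 mm.
c = a/β₁ = 226.34/0.85 = 266.28 mm; ε'_s = 0.003(c − d')/c = 0.0023 ≥ f_y/E_s = 0.0021, so compression steel does yield.
M_n = (A_s − A'_s) f_y (d − a/2) + A'_s f_y (d − d') = [1149540 × (775 − 113.17) + 286860 × (775 − 59)] × 10⁻⁶ = 760.80 + 205.39 = 966.19 kN·m.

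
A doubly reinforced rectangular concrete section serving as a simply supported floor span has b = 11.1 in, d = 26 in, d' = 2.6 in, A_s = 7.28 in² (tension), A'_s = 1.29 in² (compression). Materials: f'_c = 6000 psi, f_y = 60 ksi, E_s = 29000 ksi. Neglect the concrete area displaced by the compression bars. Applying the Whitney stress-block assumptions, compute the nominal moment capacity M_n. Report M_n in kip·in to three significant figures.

Assume both steels yield.
a = (A_s − A'_s) f_y/(0.85 f'_c b) = (7.28 − 1.29) × 60/(0.85 × 6 × 11.1) = 6.349 in.
c = a/β₁ = 6.349/0.75 = 8.465 in; ε'_s = 0.003(c − d')/c = 0.0021 ≥ ε_y = 0.0021, so the compression steel yields.
M_n = (A_s − A'_s) f_y (d − a/2) + A'_s f_y (d − d') = 359.4 × (26 − 3.1745) + 77.4 × (26 − 2.6) = 8203.5 + 1811.2 = 10014.7 kip·in.

M_n ≈ 10000 kip·in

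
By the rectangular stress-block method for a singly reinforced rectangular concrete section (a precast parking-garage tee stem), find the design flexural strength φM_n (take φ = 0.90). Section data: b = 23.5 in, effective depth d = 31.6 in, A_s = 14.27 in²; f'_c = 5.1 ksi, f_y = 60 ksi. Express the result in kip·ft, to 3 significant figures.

φM_n ≈ 1760 kip·ft

T = A_s f_y = 14.27 × 60 = 856.2 kips.
a = T/(0.85 f'_c b) = 856.2/(0.85 × 5.1 × 23.5) = 8.405 in.
M_n = T(d − a/2) = 856.2 × (31.6 − 4.2025) = 23457.7 kip·in = 23457.7/12 = 1954.81 kip·ft.
φM_n = 0.90 × 1954.81 = 1759.33 kip·ft.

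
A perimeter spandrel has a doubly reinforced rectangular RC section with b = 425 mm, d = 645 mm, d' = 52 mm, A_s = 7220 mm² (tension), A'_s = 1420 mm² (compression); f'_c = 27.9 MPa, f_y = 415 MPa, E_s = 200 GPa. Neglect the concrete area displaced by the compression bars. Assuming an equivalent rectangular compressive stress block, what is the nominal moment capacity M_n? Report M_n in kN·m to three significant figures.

Assume both tension and compression steel yield.
Net tension couple steel: A_s − A'_s = 5800 mm².
a = (A_s − A'_s) f_y / (0.85 f'_c b) = 2407000/(0.85 × 27.9 × 425) = 238.82 mm.
c = a/β₁ = 238.82/0.85 = 280.96 mm; ε'_s = 0.003(c − d')/c = 0.0024 ≥ f_y/E_s = 0.0021, so compression steel does yield.
M_n = (A_s − A'_s) f_y (d − a/2) + A'_s f_y (d − d') = [2407000 × (645 − 119.41) + 589300 × (645 − 52)] × 10⁻⁶ = 1265.10 + 349.45 = 1614.55 kN·m.

M_n ≈ 1610 kN·m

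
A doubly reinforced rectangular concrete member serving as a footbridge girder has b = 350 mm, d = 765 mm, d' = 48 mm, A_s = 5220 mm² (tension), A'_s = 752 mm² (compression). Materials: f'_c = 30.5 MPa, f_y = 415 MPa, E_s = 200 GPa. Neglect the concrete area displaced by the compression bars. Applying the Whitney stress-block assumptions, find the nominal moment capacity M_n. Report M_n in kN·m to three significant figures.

M_n ≈ 1450 kN·m

Assume both tension and compression steel yield.
Net tension couple steel: A_s − A'_s = 4468 mm².
a = (A_s − A'_s) f_y / (0.85 f'_c b) = 1854220/(0.85 × 30.5 × 350) = 204.35 mm.
c = a/β₁ = 204.35/0.832 = 245.61 mm; ε'_s = 0.003(c − d')/c = 0.0024 ≥ f_y/E_s = 0.0021, so compression steel does yield.
M_n = (A_s − A'_s) f_y (d − a/2) + A'_s f_y (d − d') = [1854220 × (765 − 102.175) + 312080 × (765 − 48)] × 10⁻⁶ = 1229.02 + 223.76 = 1452.78 kN·m.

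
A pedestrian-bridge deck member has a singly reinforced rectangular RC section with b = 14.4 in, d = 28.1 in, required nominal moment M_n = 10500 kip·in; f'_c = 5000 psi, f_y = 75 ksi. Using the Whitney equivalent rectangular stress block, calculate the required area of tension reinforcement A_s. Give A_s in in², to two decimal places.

From M_n = 0.85 f'_c a b (d − a/2):
a = d − √(d² − 2M_n/(0.85 f'_c b)) = 28.1 − √(28.1² − 2 × 10500/(0.85 × 5 × 14.4)) = 6.970 in.
A_s = 0.85 f'_c a b / f_y = 0.85 × 5 × 6.970 × 14.4 / 75 = 5.688 in².

A_s ≈ 5.69 in²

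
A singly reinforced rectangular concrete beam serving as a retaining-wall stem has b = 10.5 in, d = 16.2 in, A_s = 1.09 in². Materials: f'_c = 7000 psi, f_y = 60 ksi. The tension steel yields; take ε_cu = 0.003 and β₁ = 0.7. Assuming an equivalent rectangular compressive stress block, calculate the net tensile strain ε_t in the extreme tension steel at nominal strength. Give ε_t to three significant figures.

a = A_s f_y/(0.85 f'_c b) = 1.047 in.
β₁ = 0.7, so c = a/β₁ = 1.047/0.7 = 1.496 in.
From the linear strain diagram with ε_cu = 0.003: ε_t = 0.003 (d − c)/c = 0.003 × (16.2 − 1.496)/1.496 = 0.0295.
Since ε_t ≥ 0.005, the section is tension-controlled.

ε_t ≈ 0.0295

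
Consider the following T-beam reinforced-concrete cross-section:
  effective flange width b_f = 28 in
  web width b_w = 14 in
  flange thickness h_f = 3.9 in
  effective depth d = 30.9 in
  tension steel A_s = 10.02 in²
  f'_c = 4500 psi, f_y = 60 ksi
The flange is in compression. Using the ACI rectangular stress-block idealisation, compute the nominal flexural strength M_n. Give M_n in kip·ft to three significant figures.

Tension: T = A_s f_y = 10.02 × 60 = 601.2 kips.
Try a within the flange: a = T/(0.85 f'_c b_f) = 601.2/(0.85 × 4.5 × 28) = 5.613 in.
a = 5.613 > h_f = 3.9 in: the block extends into the web. Split into flange-overhang and web parts.
C_f = 0.85 f'_c (b_f − b_w) h_f = 0.85 × 4.5 × (28 − 14) × 3.9 = 208.8 kips.
Remaining web compression depth: a_w = (T − C_f)/(0.85 f'_c b_w) = (601.2 − 208.8)/(0.85 × 4.5 × 14) = 7.328 in.
M_n = C_f(d − h_f/2) + (T − C_f)(d − a_w/2) = 208.8 × (30.9 − 1.95) + 392.4 × (30.9 − 3.664) = 6044.8 + 10687.4 = 16732.2 kip·in.
M_n = 16732.2/12 = 1394.35 kip·ft.

M_n ≈ 1390 kip·ft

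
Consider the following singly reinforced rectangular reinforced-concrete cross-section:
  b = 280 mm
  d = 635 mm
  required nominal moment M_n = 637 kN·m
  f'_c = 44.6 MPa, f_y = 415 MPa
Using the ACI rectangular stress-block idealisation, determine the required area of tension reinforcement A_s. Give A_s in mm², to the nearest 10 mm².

With M_n = 0.85 f'_c a b (d − a/2), solve the quadratic for a:
a = d − √(d² − 2M_n/(0.85 f'_c b)) = 635 − √(635² − 2 × 637×10⁶/(0.85 × 44.6 × 280)) = 102.83 mm.
A_s = 0.85 f'_c a b / f_y = 0.85 × 44.6 × 102.83 × 280 / 415 = 2630.2 mm².

A_s ≈ 2630 mm²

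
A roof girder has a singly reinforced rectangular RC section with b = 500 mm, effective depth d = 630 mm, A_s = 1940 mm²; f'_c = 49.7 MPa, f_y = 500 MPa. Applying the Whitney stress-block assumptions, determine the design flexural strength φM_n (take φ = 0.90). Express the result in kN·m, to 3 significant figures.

φM_n ≈ 530 kN·m

T = A_s f_y = 1940 × 500 = 970000 N = 970 kN.
From C = T: a = T/(0.85 f'_c b) = 970000/(0.85 × 49.7 × 500) = 45.92 mm.
M_n = T(d − a/2) = 970 kN × (630 − 22.96) mm = 588.83 kN·m.
φM_n = 0.90 × 588.83 = 529.95 kN·m.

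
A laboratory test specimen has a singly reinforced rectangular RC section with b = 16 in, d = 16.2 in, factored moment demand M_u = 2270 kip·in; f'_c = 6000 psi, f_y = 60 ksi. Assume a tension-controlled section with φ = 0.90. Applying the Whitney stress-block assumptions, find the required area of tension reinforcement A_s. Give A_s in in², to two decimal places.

A_s ≈ 2.77 in²

M_n = M_u/φ = 2270/0.90 = 2522.22 kip·in.
From M_n = 0.85 f'_c a b (d − a/2):
a = d − √(d² − 2M_n/(0.85 f'_c b)) = 16.2 − √(16.2² − 2 × 2522.22/(0.85 × 6 × 16)) = 2.036 in.
A_s = 0.85 f'_c a b / f_y = 0.85 × 6 × 2.036 × 16 / 60 = 2.769 in².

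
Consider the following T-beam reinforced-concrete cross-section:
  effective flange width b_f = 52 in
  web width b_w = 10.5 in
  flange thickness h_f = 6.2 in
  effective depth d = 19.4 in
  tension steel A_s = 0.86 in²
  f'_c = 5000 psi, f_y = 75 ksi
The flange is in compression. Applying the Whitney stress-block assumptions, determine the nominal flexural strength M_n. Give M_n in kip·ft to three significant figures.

Tension: T = A_s f_y = 0.86 × 75 = 64.5 kips.
Try a within the flange: a = T/(0.85 f'_c b_f) = 64.5/(0.85 × 5 × 52) = 0.292 in.
Since a = 0.292 ≤ h_f = 6.2 in, the stress block lies entirely in the flange; analyse as a rectangular beam of width b_f.
M_n = T(d − a/2) = 64.5 × (19.4 − 0.146) = 1241.9 kip·in.
M_n = 1241.9/12 = 103.49 kip·ft.

M_n ≈ 103 kip·ft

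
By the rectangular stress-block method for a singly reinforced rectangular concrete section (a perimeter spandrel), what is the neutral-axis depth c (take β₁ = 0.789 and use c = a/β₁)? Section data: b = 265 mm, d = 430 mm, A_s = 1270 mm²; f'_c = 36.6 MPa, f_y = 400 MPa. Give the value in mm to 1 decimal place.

c ≈ 78.1 mm

T = A_s f_y = 1270 × 400 = 508000 N = 508 kN.
Setting C = 0.85 f'_c a b equal to T: a = 508000/(0.85 × 36.6 × 265) = 61.619 mm.
With β₁ = 0.789, c = a/β₁ = 61.619/0.789 = 78.1 mm.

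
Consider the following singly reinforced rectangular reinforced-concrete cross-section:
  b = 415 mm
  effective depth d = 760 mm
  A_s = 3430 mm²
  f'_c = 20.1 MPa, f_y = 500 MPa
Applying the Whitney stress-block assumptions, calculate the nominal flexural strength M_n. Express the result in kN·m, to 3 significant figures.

M_n ≈ 1100 kN·m

T = A_s f_y = 3430 × 500 = 1715000 N = 1715 kN.
From C = T: a = T/(0.85 f'_c b) = 1715000/(0.85 × 20.1 × 415) = 241.88 mm.
M_n = T(d − a/2) = 1715 kN × (760 − 120.94) mm = 1095.99 kN·m.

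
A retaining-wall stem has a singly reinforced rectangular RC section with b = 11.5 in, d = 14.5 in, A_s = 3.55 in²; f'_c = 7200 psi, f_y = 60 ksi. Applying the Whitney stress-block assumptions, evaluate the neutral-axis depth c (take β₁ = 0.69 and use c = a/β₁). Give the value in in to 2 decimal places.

c ≈ 4.39 in

T = A_s f_y = 3.55 × 60 = 213 kips.
a = T/(0.85 f'_c b) = 213/(0.85 × 7.2 × 11.5) = 3.0264 in.
With β₁ = 0.69, c = a/β₁ = 3.0264/0.69 = 4.39 in.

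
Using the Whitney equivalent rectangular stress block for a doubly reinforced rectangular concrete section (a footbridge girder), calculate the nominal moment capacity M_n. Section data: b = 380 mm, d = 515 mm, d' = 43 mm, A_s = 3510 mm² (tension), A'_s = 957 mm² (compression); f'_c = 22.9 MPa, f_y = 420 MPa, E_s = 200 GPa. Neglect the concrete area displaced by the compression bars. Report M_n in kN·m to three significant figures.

M_n ≈ 664 kN·m

Assume both tension and compression steel yield.
Net tension couple steel: A_s − A'_s = 2553 mm².
a = (A_s − A'_s) f_y / (0.85 f'_c b) = 1072260/(0.85 × 22.9 × 380) = 144.96 mm.
c = a/β₁ = 144.96/0.85 = 170.54 mm; ε'_s = 0.003(c − d')/c = 0.0022 ≥ f_y/E_s = 0.0021, so compression steel does yield.
M_n = (A_s − A'_s) f_y (d − a/2) + A'_s f_y (d − d') = [1072260 × (515 − 72.48) + 401940 × (515 − 43)] × 10⁻⁶ = 474.50 + 189.72 = 664.22 kN·m.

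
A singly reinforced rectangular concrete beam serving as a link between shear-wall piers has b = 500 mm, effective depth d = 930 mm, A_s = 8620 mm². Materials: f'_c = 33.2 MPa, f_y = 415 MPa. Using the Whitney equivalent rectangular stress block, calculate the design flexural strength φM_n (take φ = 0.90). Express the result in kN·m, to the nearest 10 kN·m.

T = A_s f_y = 8620 × 415 = 3577300 N = 3577.3 kN.
From C = T: a = T/(0.85 f'_c b) = 3577300/(0.85 × 33.2 × 500) = 253.53 mm.
M_n = T(d − a/2) = 3577.3 kN × (930 − 126.765) mm = 2873.41 kN·m.
φM_n = 0.90 × 2873.41 = 2586.07 kN·m.

φM_n ≈ 2590 kN·m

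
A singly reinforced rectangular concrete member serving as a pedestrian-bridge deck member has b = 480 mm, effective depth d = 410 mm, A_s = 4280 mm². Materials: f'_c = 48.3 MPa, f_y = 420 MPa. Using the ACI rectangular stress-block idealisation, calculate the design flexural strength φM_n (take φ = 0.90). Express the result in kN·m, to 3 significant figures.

φM_n ≈ 590 kN·m

T = A_s f_y = 4280 × 420 = 1797600 N = 1797.6 kN.
From C = T: a = T/(0.85 f'_c b) = 1797600/(0.85 × 48.3 × 480) = 91.22 mm.
M_n = T(d − a/2) = 1797.6 kN × (410 − 45.61) mm = 655.03 kN·m.
φM_n = 0.90 × 655.03 = 589.53 kN·m.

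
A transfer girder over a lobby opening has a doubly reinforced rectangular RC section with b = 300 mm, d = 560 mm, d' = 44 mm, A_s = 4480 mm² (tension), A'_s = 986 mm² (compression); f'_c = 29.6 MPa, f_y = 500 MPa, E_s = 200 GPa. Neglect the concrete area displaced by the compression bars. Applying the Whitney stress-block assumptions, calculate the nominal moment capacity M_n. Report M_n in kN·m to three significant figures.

M_n ≈ 1030 kN·m

Assume both tension and compression steel yield.
Net tension couple steel: A_s − A'_s = 3494 mm².
a = (A_s − A'_s) f_y / (0.85 f'_c b) = 1747000/(0.85 × 29.6 × 300) = 231.45 mm.
c = a/β₁ = 231.45/0.839 = 275.86 mm; ε'_s = 0.003(c − d')/c = 0.0025 ≥ f_y/E_s = 0.0025, so compression steel does yield.
M_n = (A_s − A'_s) f_y (d − a/2) + A'_s f_y (d − d') = [1747000 × (560 − 115.725) + 493000 × (560 − 44)] × 10⁻⁶ = 776.15 + 254.39 = 1030.54 kN·m.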